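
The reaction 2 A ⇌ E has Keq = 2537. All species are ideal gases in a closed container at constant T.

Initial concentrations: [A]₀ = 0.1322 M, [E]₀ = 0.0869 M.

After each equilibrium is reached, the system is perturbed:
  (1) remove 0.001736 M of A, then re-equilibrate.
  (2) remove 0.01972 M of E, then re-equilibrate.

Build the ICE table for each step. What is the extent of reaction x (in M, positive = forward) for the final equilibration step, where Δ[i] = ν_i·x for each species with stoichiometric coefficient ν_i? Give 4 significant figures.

Q₀ = 4.972 vs Keq = 2537 ⇒ Q<K, forward
Step 1:
                   A          E
  init        0.1322     0.0869
  Δ          -0.1245    0.06227
  eq        0.007668     0.1492
  solve Keq expr → x = 0.06227; check Q = 2537
Then remove 0.001736 M of A.
Step 2:
                   A          E
  init      0.005932     0.1492
  Δ         0.001714 -8.5697e-04
  eq        0.007646     0.1483
  solve Keq expr → x = -8.5697e-04; check Q = 2537
Then remove 0.01972 M of E.
Step 3:
                   A          E
  init      0.007646     0.1286
  Δ       -5.1925e-04 2.5963e-04
  eq        0.007127     0.1288
  solve Keq expr → x = 2.5963e-04; check Q = 2537

x = 2.5963e-04 M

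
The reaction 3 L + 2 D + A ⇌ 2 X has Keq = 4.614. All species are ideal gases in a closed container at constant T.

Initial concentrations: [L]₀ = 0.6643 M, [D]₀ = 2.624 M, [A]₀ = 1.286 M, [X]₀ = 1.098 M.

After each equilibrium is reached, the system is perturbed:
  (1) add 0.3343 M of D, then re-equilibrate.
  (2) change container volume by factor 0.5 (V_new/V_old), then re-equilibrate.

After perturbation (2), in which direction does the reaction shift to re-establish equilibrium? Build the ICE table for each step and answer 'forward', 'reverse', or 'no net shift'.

Q₀ = 0.4645 vs Keq = 4.614 ⇒ Q<K, forward
Step 1:
                    L           D           A           X
  init         0.6643       2.624       1.286       1.098
  Δ            -0.292     -0.1946    -0.09732      0.1946
  eq           0.3723       2.429       1.189       1.293
  solve Keq expr → x = 0.09732; check Q = 4.614
Then add 0.3343 M of D.
Step 2:
                    L           D           A           X
  init         0.3723       2.764       1.189       1.293
  Δ          -0.02544    -0.01696    -0.00848     0.01696
  eq           0.3469       2.747        1.18        1.31
  solve Keq expr → x = 0.00848; check Q = 4.614
Then change container volume by factor 0.5 (V_new/V_old).
Step 3:
                    L           D           A           X
  init         0.6938       5.493        2.36       2.619
  Δ           -0.3855      -0.257     -0.1285       0.257
  eq           0.3083       5.236       2.232       2.876
  solve Keq expr → x = 0.1285; check Q = 4.614

Direction: forward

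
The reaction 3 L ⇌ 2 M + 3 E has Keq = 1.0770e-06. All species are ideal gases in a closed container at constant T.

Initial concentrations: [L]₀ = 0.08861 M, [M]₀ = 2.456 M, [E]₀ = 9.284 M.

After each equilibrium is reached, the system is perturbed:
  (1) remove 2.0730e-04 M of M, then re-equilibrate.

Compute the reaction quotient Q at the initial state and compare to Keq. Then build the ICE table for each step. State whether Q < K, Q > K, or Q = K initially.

Q₀ = 6.9377e+06 vs Keq = 1.0770e-06 ⇒ Q>K, reverse
Step 1:
                   L          M          E
  I          0.08861      2.456      9.284
  C            3.683     -2.455     -3.683
  E            3.772 5.7351e-04      5.601
  solve Keq expr → x = -1.228; check Q = 1.0770e-06
Then remove 2.0730e-04 M of M.
Step 2:
                   L          M          E
  I            3.772 3.6621e-04      5.601
  C       -3.1077e-04 2.0718e-04 3.1077e-04
  E            3.771 5.7339e-04      5.601
  solve Keq expr → x = 1.0359e-04; check Q = 1.0770e-06

Q₀ = 6.9377e+06; Q > K (proceeds reverse)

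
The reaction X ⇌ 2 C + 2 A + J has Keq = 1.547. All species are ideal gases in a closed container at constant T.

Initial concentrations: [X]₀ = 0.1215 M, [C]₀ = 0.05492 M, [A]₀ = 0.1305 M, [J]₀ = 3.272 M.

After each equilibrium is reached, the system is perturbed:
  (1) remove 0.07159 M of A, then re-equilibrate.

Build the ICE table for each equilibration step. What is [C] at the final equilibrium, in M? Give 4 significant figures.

[C]_eq = 0.2729 M

Q₀ = 0.001383 vs Keq = 1.547 ⇒ Q<K, forward
Step 1:
                   X          C          A          J
  I           0.1215    0.05492     0.1305      3.272
  C          -0.1041     0.2083     0.2083     0.1041
  E          0.01735     0.2632     0.3388      3.376
  solve Keq expr → x = 0.1041; check Q = 1.547
Then remove 0.07159 M of A.
Step 2:
                   X          C          A          J
  I          0.01735     0.2632     0.2672      3.376
  C        -0.004867   0.009734   0.009734   0.004867
  E          0.01249     0.2729     0.2769      3.381
  solve Keq expr → x = 0.004867; check Q = 1.547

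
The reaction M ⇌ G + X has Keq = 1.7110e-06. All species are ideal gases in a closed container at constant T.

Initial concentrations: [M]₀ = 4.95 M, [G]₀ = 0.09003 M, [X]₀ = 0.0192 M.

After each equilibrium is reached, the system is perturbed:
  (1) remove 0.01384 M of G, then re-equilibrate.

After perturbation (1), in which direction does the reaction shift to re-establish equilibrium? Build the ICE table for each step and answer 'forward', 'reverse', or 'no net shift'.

Q₀ = 3.4921e-04 vs Keq = 1.7110e-06 ⇒ Q>K, reverse
Step 1:
                  M         G         X
  I            4.95   0.09003    0.0192
  C         0.01908  -0.01908  -0.01908
  E           4.969   0.07095 1.1983e-04
  solve Keq expr → x = -0.01908; check Q = 1.7110e-06
Then remove 0.01384 M of G.
Step 2:
                  M         G         X
  I           4.969   0.05711 1.1983e-04
  C       -2.8964e-05 2.8964e-05 2.8964e-05
  E           4.969   0.05714 1.4880e-04
  solve Keq expr → x = 2.8964e-05; check Q = 1.7110e-06

Direction: forward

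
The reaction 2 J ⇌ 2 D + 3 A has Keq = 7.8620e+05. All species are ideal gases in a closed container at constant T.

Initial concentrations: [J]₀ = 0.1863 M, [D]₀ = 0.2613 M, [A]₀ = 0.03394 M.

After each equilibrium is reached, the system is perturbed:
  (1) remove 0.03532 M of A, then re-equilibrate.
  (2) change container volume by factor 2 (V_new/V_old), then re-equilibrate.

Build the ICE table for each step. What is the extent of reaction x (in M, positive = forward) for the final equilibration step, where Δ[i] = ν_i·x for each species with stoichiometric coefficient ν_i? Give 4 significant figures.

x = 1.1950e-05 M

Q₀ = 7.6911e-05 vs Keq = 7.8620e+05 ⇒ Q<K, forward
Step 1:
                  J         D         A
  init       0.1863    0.2613   0.03394
  Δ         -0.1862    0.1862    0.2793
  eq      8.8489e-05    0.4475    0.3133
  solve Keq expr → x = 0.09311; check Q = 7.8620e+05
Then remove 0.03532 M of A.
Step 2:
                  J         D         A
  init    8.8489e-05    0.4475    0.2779
  Δ       -1.4525e-05 1.4525e-05 2.1787e-05
  eq      7.3964e-05    0.4475     0.278
  solve Keq expr → x = 7.2623e-06; check Q = 7.8620e+05
Then change container volume by factor 2 (V_new/V_old).
Step 3:
                  J         D         A
  init    3.6982e-05    0.2238     0.139
  Δ       -2.3901e-05 2.3901e-05 3.5851e-05
  eq      1.3082e-05    0.2238     0.139
  solve Keq expr → x = 1.1950e-05; check Q = 7.8620e+05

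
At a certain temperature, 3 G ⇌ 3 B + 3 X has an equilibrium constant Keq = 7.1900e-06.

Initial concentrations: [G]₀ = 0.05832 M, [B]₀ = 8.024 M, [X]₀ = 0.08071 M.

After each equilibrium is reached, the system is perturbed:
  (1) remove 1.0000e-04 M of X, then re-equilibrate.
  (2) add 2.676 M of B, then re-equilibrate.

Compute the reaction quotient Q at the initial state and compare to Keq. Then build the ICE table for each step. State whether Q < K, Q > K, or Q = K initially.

Q₀ = 1369 vs Keq = 7.1900e-06 ⇒ Q>K, reverse
Step 1:
                   G          B          X
  init       0.05832      8.024    0.08071
  Δ          0.08037   -0.08037   -0.08037
  eq          0.1387      7.944 3.3699e-04
  solve Keq expr → x = -0.02679; check Q = 7.1900e-06
Then remove 1.0000e-04 M of X.
Step 2:
                   G          B          X
  init        0.1387      7.944 2.3699e-04
  Δ       -9.9753e-05 9.9753e-05 9.9753e-05
  eq          0.1386      7.944 3.3674e-04
  solve Keq expr → x = 3.3251e-05; check Q = 7.1900e-06
Then add 2.676 M of B.
Step 3:
                   G          B          X
  init        0.1386      10.62 3.3674e-04
  Δ       8.4697e-05 -8.4697e-05 -8.4697e-05
  eq          0.1387      10.62 2.5204e-04
  solve Keq expr → x = -2.8232e-05; check Q = 7.1900e-06

Q₀ = 1369; Q > K (proceeds reverse)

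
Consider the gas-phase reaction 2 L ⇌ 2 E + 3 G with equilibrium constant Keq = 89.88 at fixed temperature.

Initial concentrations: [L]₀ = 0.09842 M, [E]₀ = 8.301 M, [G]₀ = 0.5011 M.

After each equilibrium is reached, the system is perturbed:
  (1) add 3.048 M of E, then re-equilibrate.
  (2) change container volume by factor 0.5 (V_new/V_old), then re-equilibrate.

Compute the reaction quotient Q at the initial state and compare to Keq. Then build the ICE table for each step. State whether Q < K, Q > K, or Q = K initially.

Q₀ = 895.1; Q > K (proceeds reverse)

Q₀ = 895.1 vs Keq = 89.88 ⇒ Q>K, reverse
Step 1:
                  L         E         G
  Initial   0.09842     8.301    0.5011
  Change    0.09156  -0.09156   -0.1373
  Equil        0.19     8.209    0.3638
  solve Keq expr → x = -0.04578; check Q = 89.88
Then add 3.048 M of E.
Step 2:
                  L         E         G
  Initial      0.19     11.26    0.3638
  Change    0.02729  -0.02729  -0.04094
  Equil      0.2173     11.23    0.3228
  solve Keq expr → x = -0.01365; check Q = 89.88
Then change container volume by factor 0.5 (V_new/V_old).
Step 3:
                  L         E         G
  Initial    0.4345     22.46    0.6456
  Change      0.163    -0.163   -0.2445
  Equil      0.5975      22.3    0.4011
  solve Keq expr → x = -0.0815; check Q = 89.88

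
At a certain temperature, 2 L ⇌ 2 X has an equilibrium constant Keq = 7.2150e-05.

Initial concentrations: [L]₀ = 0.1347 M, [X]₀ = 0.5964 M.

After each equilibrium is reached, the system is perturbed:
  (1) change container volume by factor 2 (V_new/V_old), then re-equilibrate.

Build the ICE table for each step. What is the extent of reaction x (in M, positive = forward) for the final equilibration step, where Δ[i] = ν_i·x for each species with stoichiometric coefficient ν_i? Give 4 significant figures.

Q₀ = 19.6 vs Keq = 7.2150e-05 ⇒ Q>K, reverse
Step 1:
                    L           X
  init         0.1347      0.5964
  Δ            0.5902     -0.5902
  eq           0.7249    0.006158
  solve Keq expr → x = -0.2951; check Q = 7.2150e-05
Then change container volume by factor 2 (V_new/V_old).
Step 2:
                    L           X
  init         0.3625    0.003079
  Δ                 0           0
  eq           0.3625    0.003079
  solve Keq expr → x = 0; check Q = 7.2150e-05

x = 0 M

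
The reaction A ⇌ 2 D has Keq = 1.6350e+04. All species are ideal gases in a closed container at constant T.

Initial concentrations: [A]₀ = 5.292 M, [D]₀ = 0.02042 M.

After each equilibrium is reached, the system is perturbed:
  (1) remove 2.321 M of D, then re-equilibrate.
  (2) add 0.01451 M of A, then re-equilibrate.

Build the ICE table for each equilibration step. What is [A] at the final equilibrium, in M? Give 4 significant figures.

[A]_eq = 0.004218 M

Q₀ = 7.8794e-05 vs Keq = 1.6350e+04 ⇒ Q<K, forward
Step 1:
                  A         D
  Initial     5.292   0.02042
  Change     -5.285     10.57
  Equil     0.00686     10.59
  solve Keq expr → x = 5.285; check Q = 1.6350e+04
Then remove 2.321 M of D.
Step 2:
                  A         D
  Initial   0.00686      8.27
  Change  -0.002672  0.005344
  Equil    0.004188     8.275
  solve Keq expr → x = 0.002672; check Q = 1.6350e+04
Then add 0.01451 M of A.
Step 3:
                  A         D
  Initial    0.0187     8.275
  Change   -0.01448   0.02896
  Equil    0.004218     8.304
  solve Keq expr → x = 0.01448; check Q = 1.6350e+04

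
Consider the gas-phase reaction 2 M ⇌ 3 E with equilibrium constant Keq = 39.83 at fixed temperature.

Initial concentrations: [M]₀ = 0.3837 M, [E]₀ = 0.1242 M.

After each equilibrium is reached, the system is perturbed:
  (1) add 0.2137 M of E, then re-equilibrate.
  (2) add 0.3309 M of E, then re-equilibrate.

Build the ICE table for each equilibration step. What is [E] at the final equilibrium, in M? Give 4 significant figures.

[E]_eq = 1.005 M

Q₀ = 0.01301 vs Keq = 39.83 ⇒ Q<K, forward
Step 1:
                   M          E
  Initial     0.3837     0.1242
  Change     -0.3116     0.4674
  Equil       0.0721     0.5916
  solve Keq expr → x = 0.1558; check Q = 39.83
Then add 0.2137 M of E.
Step 2:
                   M          E
  Initial     0.0721     0.8053
  Change     0.03225   -0.04837
  Equil       0.1043     0.7569
  solve Keq expr → x = -0.01612; check Q = 39.83
Then add 0.3309 M of E.
Step 3:
                   M          E
  Initial     0.1043      1.088
  Change     0.05527   -0.08291
  Equil       0.1596      1.005
  solve Keq expr → x = -0.02764; check Q = 39.83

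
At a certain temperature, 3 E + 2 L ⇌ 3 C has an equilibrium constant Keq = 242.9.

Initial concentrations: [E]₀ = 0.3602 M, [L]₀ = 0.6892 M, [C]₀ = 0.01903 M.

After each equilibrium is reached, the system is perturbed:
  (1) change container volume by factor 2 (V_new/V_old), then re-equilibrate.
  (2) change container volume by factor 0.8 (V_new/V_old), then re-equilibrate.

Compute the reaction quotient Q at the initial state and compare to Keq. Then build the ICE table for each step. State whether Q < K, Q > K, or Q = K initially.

Q₀ = 3.1045e-04 vs Keq = 242.9 ⇒ Q<K, forward
Step 1:
                   E          L          C
  I           0.3602     0.6892    0.01903
  C          -0.2833    -0.1889     0.2833
  E          0.07689     0.5003     0.3023
  solve Keq expr → x = 0.09444; check Q = 242.9
Then change container volume by factor 2 (V_new/V_old).
Step 2:
                   E          L          C
  I          0.03844     0.2502     0.1512
  C          0.01507    0.01005   -0.01507
  E          0.05352     0.2602     0.1361
  solve Keq expr → x = -0.005024; check Q = 242.9
Then change container volume by factor 0.8 (V_new/V_old).
Step 3:
                   E          L          C
  I           0.0669     0.3253     0.1701
  C        -0.006505  -0.004336   0.006505
  E          0.06039     0.3209     0.1766
  solve Keq expr → x = 0.002168; check Q = 242.9

Q₀ = 3.1045e-04; Q < K (proceeds forward)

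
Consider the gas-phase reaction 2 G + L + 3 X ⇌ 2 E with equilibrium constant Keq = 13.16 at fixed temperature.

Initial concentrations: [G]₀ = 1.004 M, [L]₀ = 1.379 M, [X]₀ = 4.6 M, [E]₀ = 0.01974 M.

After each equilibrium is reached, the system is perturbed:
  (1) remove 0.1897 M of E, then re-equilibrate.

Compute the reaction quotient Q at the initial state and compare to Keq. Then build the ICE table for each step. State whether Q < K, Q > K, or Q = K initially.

Q₀ = 2.8800e-06 vs Keq = 13.16 ⇒ Q<K, forward
Step 1:
                   G          L          X          E
  Initial      1.004      1.379        4.6    0.01974
  Change     -0.9539     -0.477     -1.431     0.9539
  Equil      0.05009      0.902      3.169     0.9737
  solve Keq expr → x = 0.477; check Q = 13.16
Then remove 0.1897 M of E.
Step 2:
                   G          L          X          E
  Initial    0.05009      0.902      3.169      0.784
  Change   -0.008937  -0.004469   -0.01341   0.008937
  Equil      0.04115     0.8976      3.156     0.7929
  solve Keq expr → x = 0.004469; check Q = 13.16

Q₀ = 2.8800e-06; Q < K (proceeds forward)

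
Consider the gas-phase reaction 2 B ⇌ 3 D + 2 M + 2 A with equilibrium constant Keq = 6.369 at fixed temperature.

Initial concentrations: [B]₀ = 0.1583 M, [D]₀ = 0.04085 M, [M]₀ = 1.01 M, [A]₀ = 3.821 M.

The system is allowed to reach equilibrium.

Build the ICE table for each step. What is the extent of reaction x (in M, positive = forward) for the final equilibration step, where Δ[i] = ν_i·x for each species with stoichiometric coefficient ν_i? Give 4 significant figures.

Q₀ = 0.04051 vs Keq = 6.369 ⇒ Q<K, forward
Step 1:
                    B           D           M           A
  I            0.1583     0.04085        1.01       3.821
  C          -0.06824      0.1024     0.06824     0.06824
  E           0.09006      0.1432       1.078       3.889
  solve Keq expr → x = 0.03412; check Q = 6.369

x = 0.03412 M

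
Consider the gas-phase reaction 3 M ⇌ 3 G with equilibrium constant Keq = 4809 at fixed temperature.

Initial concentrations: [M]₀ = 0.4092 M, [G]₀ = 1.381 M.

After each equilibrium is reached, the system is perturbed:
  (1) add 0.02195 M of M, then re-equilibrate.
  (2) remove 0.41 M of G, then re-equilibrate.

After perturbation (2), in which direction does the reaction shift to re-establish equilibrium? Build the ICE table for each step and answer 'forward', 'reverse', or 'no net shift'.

Direction: forward

Q₀ = 38.44 vs Keq = 4809 ⇒ Q<K, forward
Step 1:
                   M          G
  Initial     0.4092      1.381
  Change     -0.3091     0.3091
  Equil       0.1001       1.69
  solve Keq expr → x = 0.103; check Q = 4809
Then add 0.02195 M of M.
Step 2:
                   M          G
  Initial     0.1221       1.69
  Change    -0.02072    0.02072
  Equil       0.1014      1.711
  solve Keq expr → x = 0.006907; check Q = 4809
Then remove 0.41 M of G.
Step 3:
                   M          G
  Initial     0.1014      1.301
  Change    -0.02293    0.02293
  Equil      0.07842      1.324
  solve Keq expr → x = 0.007644; check Q = 4809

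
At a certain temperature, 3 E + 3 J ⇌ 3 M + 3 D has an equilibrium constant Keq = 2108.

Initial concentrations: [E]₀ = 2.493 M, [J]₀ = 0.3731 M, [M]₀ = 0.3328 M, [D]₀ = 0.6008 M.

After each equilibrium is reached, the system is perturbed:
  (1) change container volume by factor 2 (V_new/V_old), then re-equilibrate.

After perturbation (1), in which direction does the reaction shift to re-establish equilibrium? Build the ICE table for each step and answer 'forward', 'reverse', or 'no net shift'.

Q₀ = 0.009933 vs Keq = 2108 ⇒ Q<K, forward
Step 1:
                   E          J          M          D
  init         2.493     0.3731     0.3328     0.6008
  Δ          -0.3495    -0.3495     0.3495     0.3495
  eq           2.143    0.02359     0.6823     0.9503
  solve Keq expr → x = 0.1165; check Q = 2108
Then change container volume by factor 2 (V_new/V_old).
Step 2:
                   E          J          M          D
  init         1.072     0.0118     0.3412     0.4752
  Δ                0          0          0          0
  eq           1.072     0.0118     0.3412     0.4752
  solve Keq expr → x = 0; check Q = 2108

Direction: no net shift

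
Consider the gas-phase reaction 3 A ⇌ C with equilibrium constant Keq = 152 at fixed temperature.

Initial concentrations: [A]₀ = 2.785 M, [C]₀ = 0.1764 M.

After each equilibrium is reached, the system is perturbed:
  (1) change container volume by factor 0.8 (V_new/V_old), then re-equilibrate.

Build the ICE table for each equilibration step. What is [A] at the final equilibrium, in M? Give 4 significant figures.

Q₀ = 0.008166 vs Keq = 152 ⇒ Q<K, forward
Step 1:
                  A         C
  I           2.785    0.1764
  C          -2.595     0.865
  E          0.1899     1.041
  solve Keq expr → x = 0.865; check Q = 152
Then change container volume by factor 0.8 (V_new/V_old).
Step 2:
                  A         C
  I          0.2374     1.302
  C        -0.03225   0.01075
  E          0.2052     1.313
  solve Keq expr → x = 0.01075; check Q = 152

[A]_eq = 0.2052 M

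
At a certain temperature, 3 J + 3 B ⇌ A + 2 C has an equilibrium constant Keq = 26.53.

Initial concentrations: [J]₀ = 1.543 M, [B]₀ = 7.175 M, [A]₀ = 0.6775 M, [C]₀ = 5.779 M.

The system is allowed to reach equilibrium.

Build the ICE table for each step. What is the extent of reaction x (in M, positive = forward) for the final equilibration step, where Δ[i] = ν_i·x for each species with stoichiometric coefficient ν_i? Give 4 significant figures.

x = 0.4439 M

Q₀ = 0.01667 vs Keq = 26.53 ⇒ Q<K, forward
Step 1:
                  J         B         A         C
  init        1.543     7.175    0.6775     5.779
  Δ          -1.332    -1.332    0.4439    0.8879
  eq         0.2112     5.843     1.121     6.667
  solve Keq expr → x = 0.4439; check Q = 26.53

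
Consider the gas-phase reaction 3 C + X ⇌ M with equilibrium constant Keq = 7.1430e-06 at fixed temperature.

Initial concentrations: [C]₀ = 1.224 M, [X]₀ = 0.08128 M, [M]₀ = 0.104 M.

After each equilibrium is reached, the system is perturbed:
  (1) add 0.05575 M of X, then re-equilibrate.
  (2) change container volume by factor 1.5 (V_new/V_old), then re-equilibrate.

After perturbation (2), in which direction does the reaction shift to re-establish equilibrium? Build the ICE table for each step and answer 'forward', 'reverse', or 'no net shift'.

Q₀ = 0.6978 vs Keq = 7.1430e-06 ⇒ Q>K, reverse
Step 1:
                  C         X         M
  Initial     1.224   0.08128     0.104
  Change      0.312     0.104    -0.104
  Equil       1.536    0.1853 4.7958e-06
  solve Keq expr → x = -0.104; check Q = 7.1430e-06
Then add 0.05575 M of X.
Step 2:
                  C         X         M
  Initial     1.536     0.241 4.7958e-06
  Change  -4.3289e-06 -1.4430e-06 1.4430e-06
  Equil       1.536     0.241 6.2388e-06
  solve Keq expr → x = 1.4430e-06; check Q = 7.1430e-06
Then change container volume by factor 1.5 (V_new/V_old).
Step 3:
                  C         X         M
  Initial     1.024    0.1607 4.1592e-06
  Change  8.7803e-06 2.9268e-06 -2.9268e-06
  Equil       1.024    0.1607 1.2324e-06
  solve Keq expr → x = -2.9268e-06; check Q = 7.1430e-06

Direction: reverse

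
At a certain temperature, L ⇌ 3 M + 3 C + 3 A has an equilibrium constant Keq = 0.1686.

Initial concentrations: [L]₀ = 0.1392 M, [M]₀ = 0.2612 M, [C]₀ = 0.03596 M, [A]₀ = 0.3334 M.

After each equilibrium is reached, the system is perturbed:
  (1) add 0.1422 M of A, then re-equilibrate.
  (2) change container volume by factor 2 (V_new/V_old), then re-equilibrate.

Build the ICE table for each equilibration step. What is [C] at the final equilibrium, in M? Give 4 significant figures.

[C]_eq = 0.2261 M

Q₀ = 2.2062e-07 vs Keq = 0.1686 ⇒ Q<K, forward
Step 1:
                  L         M         C         A
  init       0.1392    0.2612   0.03596    0.3334
  Δ         -0.1156    0.3469    0.3469    0.3469
  eq        0.02357    0.6081    0.3829    0.6803
  solve Keq expr → x = 0.1156; check Q = 0.1686
Then add 0.1422 M of A.
Step 2:
                  L         M         C         A
  init      0.02357    0.6081    0.3829    0.8225
  Δ        0.006491  -0.01947  -0.01947  -0.01947
  eq        0.03006    0.5886    0.3634     0.803
  solve Keq expr → x = -0.006491; check Q = 0.1686
Then change container volume by factor 2 (V_new/V_old).
Step 3:
                  L         M         C         A
  init      0.01503    0.2943    0.1817    0.4015
  Δ        -0.01479   0.04438   0.04438   0.04438
  eq      2.3604e-04    0.3387    0.2261    0.4459
  solve Keq expr → x = 0.01479; check Q = 0.1686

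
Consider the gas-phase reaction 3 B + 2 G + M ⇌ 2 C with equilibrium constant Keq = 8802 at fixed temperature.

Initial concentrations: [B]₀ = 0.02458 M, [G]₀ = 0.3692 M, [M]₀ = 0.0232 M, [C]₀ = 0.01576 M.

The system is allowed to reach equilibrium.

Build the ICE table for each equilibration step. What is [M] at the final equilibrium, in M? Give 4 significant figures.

Q₀ = 5289 vs Keq = 8802 ⇒ Q<K, forward
Step 1:
                   B          G          M          C
  I          0.02458     0.3692     0.0232    0.01576
  C        -0.002244  -0.001496 -7.4790e-04   0.001496
  E          0.02234     0.3677    0.02245    0.01726
  solve Keq expr → x = 7.4790e-04; check Q = 8802

[M]_eq = 0.02245 M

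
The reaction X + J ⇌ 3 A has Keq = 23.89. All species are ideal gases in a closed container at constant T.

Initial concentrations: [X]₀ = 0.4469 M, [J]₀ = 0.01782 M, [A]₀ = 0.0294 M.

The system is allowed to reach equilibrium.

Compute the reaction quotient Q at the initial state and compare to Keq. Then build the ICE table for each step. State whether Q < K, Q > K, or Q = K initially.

Q₀ = 0.003191; Q < K (proceeds forward)

Q₀ = 0.003191 vs Keq = 23.89 ⇒ Q<K, forward
Step 1:
                  X         J         A
  Initial    0.4469   0.01782    0.0294
  Change   -0.01776  -0.01776   0.05329
  Equil      0.4291 5.5159e-05   0.08269
  solve Keq expr → x = 0.01776; check Q = 23.89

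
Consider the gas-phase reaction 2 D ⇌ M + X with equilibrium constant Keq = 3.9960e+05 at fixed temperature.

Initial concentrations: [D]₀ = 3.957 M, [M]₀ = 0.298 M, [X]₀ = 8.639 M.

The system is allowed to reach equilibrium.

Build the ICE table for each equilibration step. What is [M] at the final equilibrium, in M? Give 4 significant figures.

Q₀ = 0.1644 vs Keq = 3.9960e+05 ⇒ Q<K, forward
Step 1:
                  D         M         X
  init        3.957     0.298     8.639
  Δ          -3.949     1.975     1.975
  eq       0.007769     2.273     10.61
  solve Keq expr → x = 1.975; check Q = 3.9960e+05

[M]_eq = 2.273 M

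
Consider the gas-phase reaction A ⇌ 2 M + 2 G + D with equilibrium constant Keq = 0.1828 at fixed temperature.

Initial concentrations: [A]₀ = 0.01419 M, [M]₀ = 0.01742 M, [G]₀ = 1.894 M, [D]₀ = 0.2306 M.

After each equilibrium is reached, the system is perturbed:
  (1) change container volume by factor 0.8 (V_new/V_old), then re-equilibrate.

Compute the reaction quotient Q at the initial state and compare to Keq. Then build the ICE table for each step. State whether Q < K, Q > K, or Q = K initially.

Q₀ = 0.01769; Q < K (proceeds forward)

Q₀ = 0.01769 vs Keq = 0.1828 ⇒ Q<K, forward
Step 1:
                  A         M         G         D
  I         0.01419   0.01742     1.894    0.2306
  C       -0.008518   0.01704   0.01704  0.008518
  E        0.005672   0.03446     1.911    0.2391
  solve Keq expr → x = 0.008518; check Q = 0.1828
Then change container volume by factor 0.8 (V_new/V_old).
Step 2:
                  A         M         G         D
  I         0.00709   0.04307     2.389    0.2989
  C        0.004067 -0.008134 -0.008134 -0.004067
  E         0.01116   0.03494     2.381    0.2948
  solve Keq expr → x = -0.004067; check Q = 0.1828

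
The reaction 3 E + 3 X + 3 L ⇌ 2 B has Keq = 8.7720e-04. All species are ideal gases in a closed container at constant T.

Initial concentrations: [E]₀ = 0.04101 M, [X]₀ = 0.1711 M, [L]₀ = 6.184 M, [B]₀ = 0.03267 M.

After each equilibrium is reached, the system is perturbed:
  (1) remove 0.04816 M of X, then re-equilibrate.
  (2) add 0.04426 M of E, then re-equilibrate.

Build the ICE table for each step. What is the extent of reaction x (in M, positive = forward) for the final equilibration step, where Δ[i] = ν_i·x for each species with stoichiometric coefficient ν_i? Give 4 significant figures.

Q₀ = 13.06 vs Keq = 8.7720e-04 ⇒ Q>K, reverse
Step 1:
                  E         X         L         B
  Initial   0.04101    0.1711     6.184   0.03267
  Change    0.04716   0.04716   0.04716  -0.03144
  Equil     0.08817    0.2183     6.231   0.00123
  solve Keq expr → x = -0.01572; check Q = 8.7720e-04
Then remove 0.04816 M of X.
Step 2:
                  E         X         L         B
  Initial   0.08817    0.1701     6.231   0.00123
  Change  5.5703e-04 5.5703e-04 5.5703e-04 -3.7135e-04
  Equil     0.08873    0.1707     6.232 8.5849e-04
  solve Keq expr → x = -1.8568e-04; check Q = 8.7720e-04
Then add 0.04426 M of E.
Step 3:
                  E         X         L         B
  Initial     0.133    0.1707     6.232 8.5849e-04
  Change  -0.001026 -0.001026 -0.001026 6.8421e-04
  Equil       0.132    0.1696     6.231  0.001543
  solve Keq expr → x = 3.4210e-04; check Q = 8.7720e-04

x = 3.4210e-04 M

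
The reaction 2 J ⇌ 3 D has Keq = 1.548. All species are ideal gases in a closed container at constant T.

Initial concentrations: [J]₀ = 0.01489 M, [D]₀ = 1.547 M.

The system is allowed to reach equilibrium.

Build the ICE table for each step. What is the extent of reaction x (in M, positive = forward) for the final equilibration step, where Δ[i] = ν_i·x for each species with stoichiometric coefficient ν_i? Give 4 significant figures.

Q₀ = 1.6699e+04 vs Keq = 1.548 ⇒ Q>K, reverse
Step 1:
                   J          D
  I          0.01489      1.547
  C           0.5219    -0.7829
  E           0.5368     0.7641
  solve Keq expr → x = -0.261; check Q = 1.548

x = -0.261 M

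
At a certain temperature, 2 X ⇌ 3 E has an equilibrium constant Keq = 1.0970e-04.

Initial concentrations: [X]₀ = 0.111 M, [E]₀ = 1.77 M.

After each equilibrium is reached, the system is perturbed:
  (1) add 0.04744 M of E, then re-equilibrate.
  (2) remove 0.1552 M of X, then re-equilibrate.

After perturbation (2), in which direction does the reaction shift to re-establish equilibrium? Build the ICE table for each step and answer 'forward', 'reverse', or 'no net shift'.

Q₀ = 450.1 vs Keq = 1.0970e-04 ⇒ Q>K, reverse
Step 1:
                  X         E
  init        0.111      1.77
  Δ           1.143    -1.714
  eq          1.254   0.05566
  solve Keq expr → x = -0.5714; check Q = 1.0970e-04
Then add 0.04744 M of E.
Step 2:
                  X         E
  init        1.254    0.1031
  Δ         0.03102  -0.04653
  eq          1.285   0.05658
  solve Keq expr → x = -0.01551; check Q = 1.0970e-04
Then remove 0.1552 M of X.
Step 3:
                  X         E
  init         1.13   0.05658
  Δ         0.00304  -0.00456
  eq          1.133   0.05202
  solve Keq expr → x = -0.00152; check Q = 1.0970e-04

Direction: reverse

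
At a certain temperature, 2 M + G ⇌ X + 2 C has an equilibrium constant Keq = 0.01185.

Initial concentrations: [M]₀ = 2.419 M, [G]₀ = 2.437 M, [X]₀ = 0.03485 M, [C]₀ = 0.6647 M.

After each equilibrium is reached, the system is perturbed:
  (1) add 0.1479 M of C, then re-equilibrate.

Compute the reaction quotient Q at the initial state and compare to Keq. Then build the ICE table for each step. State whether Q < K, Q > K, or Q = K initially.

Q₀ = 0.00108 vs Keq = 0.01185 ⇒ Q<K, forward
Step 1:
                    M           G           X           C
  I             2.419       2.437     0.03485      0.6647
  C           -0.2443     -0.1222      0.1222      0.2443
  E             2.175       2.315       0.157       0.909
  solve Keq expr → x = 0.1222; check Q = 0.01185
Then add 0.1479 M of C.
Step 2:
                    M           G           X           C
  I             2.175       2.315       0.157       1.057
  C           0.04634     0.02317    -0.02317    -0.04634
  E             2.221       2.338      0.1338       1.011
  solve Keq expr → x = -0.02317; check Q = 0.01185

Q₀ = 0.00108; Q < K (proceeds forward)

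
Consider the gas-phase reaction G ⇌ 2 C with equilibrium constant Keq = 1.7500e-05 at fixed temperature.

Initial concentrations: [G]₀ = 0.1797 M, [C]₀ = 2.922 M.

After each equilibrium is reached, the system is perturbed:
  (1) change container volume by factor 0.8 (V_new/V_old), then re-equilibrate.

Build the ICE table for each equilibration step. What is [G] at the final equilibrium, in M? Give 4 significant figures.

Q₀ = 47.51 vs Keq = 1.7500e-05 ⇒ Q>K, reverse
Step 1:
                   G          C
  init        0.1797      2.922
  Δ            1.458     -2.917
  eq           1.638   0.005354
  solve Keq expr → x = -1.458; check Q = 1.7500e-05
Then change container volume by factor 0.8 (V_new/V_old).
Step 2:
                   G          C
  init         2.048   0.006693
  Δ       3.5302e-04 -7.0603e-04
  eq           2.048   0.005986
  solve Keq expr → x = -3.5302e-04; check Q = 1.7500e-05

[G]_eq = 2.048 M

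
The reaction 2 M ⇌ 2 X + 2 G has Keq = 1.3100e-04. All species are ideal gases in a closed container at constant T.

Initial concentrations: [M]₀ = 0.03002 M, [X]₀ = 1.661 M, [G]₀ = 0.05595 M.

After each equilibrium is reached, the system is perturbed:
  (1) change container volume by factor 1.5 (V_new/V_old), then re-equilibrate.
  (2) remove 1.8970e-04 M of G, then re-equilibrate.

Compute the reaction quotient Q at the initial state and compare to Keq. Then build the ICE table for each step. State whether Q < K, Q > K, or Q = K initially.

Q₀ = 9.583; Q > K (proceeds reverse)

Q₀ = 9.583 vs Keq = 1.3100e-04 ⇒ Q>K, reverse
Step 1:
                    M           X           G
  Initial     0.03002       1.661     0.05595
  Change      0.05534    -0.05534    -0.05534
  Equil       0.08536       1.606  6.0848e-04
  solve Keq expr → x = -0.02767; check Q = 1.3100e-04
Then change container volume by factor 1.5 (V_new/V_old).
Step 2:
                    M           X           G
  Initial     0.05691        1.07  4.0565e-04
  Change  -2.0057e-04  2.0057e-04  2.0057e-04
  Equil       0.05671       1.071  6.0622e-04
  solve Keq expr → x = 1.0028e-04; check Q = 1.3100e-04
Then remove 1.8970e-04 M of G.
Step 3:
                    M           X           G
  Initial     0.05671       1.071  4.1652e-04
  Change  -1.8759e-04  1.8759e-04  1.8759e-04
  Equil       0.05652       1.071  6.0411e-04
  solve Keq expr → x = 9.3794e-05; check Q = 1.3100e-04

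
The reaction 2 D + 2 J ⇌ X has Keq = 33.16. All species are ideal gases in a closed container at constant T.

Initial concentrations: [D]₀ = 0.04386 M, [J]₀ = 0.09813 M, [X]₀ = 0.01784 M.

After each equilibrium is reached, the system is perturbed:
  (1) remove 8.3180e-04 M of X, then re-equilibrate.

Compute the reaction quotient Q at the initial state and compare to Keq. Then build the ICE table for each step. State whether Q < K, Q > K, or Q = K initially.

Q₀ = 963.1 vs Keq = 33.16 ⇒ Q>K, reverse
Step 1:
                   D          J          X
  init       0.04386    0.09813    0.01784
  Δ          0.02979    0.02979    -0.0149
  eq         0.07365     0.1279   0.002944
  solve Keq expr → x = -0.0149; check Q = 33.16
Then remove 8.3180e-04 M of X.
Step 2:
                   D          J          X
  init       0.07365     0.1279   0.002112
  Δ        -0.001334  -0.001334 6.6720e-04
  eq         0.07232     0.1266   0.002779
  solve Keq expr → x = 6.6720e-04; check Q = 33.16

Q₀ = 963.1; Q > K (proceeds reverse)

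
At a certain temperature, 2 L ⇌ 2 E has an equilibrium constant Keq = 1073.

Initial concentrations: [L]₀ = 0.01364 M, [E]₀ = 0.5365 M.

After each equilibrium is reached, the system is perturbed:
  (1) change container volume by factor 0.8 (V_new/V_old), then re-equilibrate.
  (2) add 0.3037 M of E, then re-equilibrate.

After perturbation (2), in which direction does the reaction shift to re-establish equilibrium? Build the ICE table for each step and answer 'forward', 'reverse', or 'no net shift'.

Direction: reverse

Q₀ = 1547 vs Keq = 1073 ⇒ Q>K, reverse
Step 1:
                   L          E
  I          0.01364     0.5365
  C         0.002657  -0.002657
  E           0.0163     0.5338
  solve Keq expr → x = -0.001329; check Q = 1073
Then change container volume by factor 0.8 (V_new/V_old).
Step 2:
                   L          E
  I          0.02037     0.6673
  C                0          0
  E          0.02037     0.6673
  solve Keq expr → x = 0; check Q = 1073
Then add 0.3037 M of E.
Step 3:
                   L          E
  I          0.02037      0.971
  C         0.008997  -0.008997
  E          0.02937      0.962
  solve Keq expr → x = -0.004498; check Q = 1073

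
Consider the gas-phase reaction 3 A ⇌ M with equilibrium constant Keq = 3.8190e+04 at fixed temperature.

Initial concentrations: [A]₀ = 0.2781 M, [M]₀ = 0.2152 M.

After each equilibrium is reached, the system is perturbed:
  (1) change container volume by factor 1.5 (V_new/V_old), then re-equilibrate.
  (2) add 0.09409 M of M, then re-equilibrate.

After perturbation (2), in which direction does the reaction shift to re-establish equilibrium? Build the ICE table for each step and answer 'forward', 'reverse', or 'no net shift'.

Q₀ = 10.01 vs Keq = 3.8190e+04 ⇒ Q<K, forward
Step 1:
                    A           M
  init         0.2781      0.2152
  Δ           -0.2582     0.08606
  eq          0.01991      0.3013
  solve Keq expr → x = 0.08606; check Q = 3.8190e+04
Then change container volume by factor 1.5 (V_new/V_old).
Step 2:
                    A           M
  init        0.01327      0.2008
  Δ           0.00408    -0.00136
  eq          0.01735      0.1995
  solve Keq expr → x = -0.00136; check Q = 3.8190e+04
Then add 0.09409 M of M.
Step 3:
                    A           M
  init        0.01735      0.2936
  Δ          0.002367 -7.8912e-04
  eq          0.01972      0.2928
  solve Keq expr → x = -7.8912e-04; check Q = 3.8190e+04

Direction: reverse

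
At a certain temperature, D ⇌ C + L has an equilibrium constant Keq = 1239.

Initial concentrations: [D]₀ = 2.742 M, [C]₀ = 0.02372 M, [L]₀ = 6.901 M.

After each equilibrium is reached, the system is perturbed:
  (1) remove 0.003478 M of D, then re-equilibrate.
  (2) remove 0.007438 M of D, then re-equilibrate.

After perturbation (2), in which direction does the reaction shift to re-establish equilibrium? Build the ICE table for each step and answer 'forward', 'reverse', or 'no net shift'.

Q₀ = 0.0597 vs Keq = 1239 ⇒ Q<K, forward
Step 1:
                   D          C          L
  I            2.742    0.02372      6.901
  C           -2.721      2.721      2.721
  E          0.02131      2.744      9.622
  solve Keq expr → x = 2.721; check Q = 1239
Then remove 0.003478 M of D.
Step 2:
                   D          C          L
  I          0.01783      2.744      9.622
  C         0.003444  -0.003444  -0.003444
  E          0.02128      2.741      9.618
  solve Keq expr → x = -0.003444; check Q = 1239
Then remove 0.007438 M of D.
Step 3:
                   D          C          L
  I          0.01384      2.741      9.618
  C         0.007365  -0.007365  -0.007365
  E           0.0212      2.734      9.611
  solve Keq expr → x = -0.007365; check Q = 1239

Direction: reverse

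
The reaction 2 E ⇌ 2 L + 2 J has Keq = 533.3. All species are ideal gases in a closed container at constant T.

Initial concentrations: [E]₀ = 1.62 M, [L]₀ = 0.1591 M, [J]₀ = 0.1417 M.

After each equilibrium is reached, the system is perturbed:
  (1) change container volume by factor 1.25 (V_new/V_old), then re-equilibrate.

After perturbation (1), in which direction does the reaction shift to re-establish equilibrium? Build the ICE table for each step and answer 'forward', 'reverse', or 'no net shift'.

Q₀ = 1.9366e-04 vs Keq = 533.3 ⇒ Q<K, forward
Step 1:
                    E           L           J
  init           1.62      0.1591      0.1417
  Δ            -1.502       1.502       1.502
  eq           0.1182       1.661       1.643
  solve Keq expr → x = 0.7509; check Q = 533.3
Then change container volume by factor 1.25 (V_new/V_old).
Step 2:
                    E           L           J
  init        0.09456       1.329       1.315
  Δ          -0.01696     0.01696     0.01696
  eq           0.0776       1.346       1.332
  solve Keq expr → x = 0.008479; check Q = 533.3

Direction: forward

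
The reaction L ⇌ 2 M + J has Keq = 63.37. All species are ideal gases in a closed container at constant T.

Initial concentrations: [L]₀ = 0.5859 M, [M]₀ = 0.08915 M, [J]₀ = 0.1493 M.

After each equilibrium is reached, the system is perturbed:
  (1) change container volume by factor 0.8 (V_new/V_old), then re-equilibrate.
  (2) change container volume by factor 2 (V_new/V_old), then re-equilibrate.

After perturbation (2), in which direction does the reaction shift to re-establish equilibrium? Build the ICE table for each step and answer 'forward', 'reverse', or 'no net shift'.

Q₀ = 0.002025 vs Keq = 63.37 ⇒ Q<K, forward
Step 1:
                  L         M         J
  I          0.5859   0.08915    0.1493
  C         -0.5688     1.138    0.5688
  E         0.01706     1.227    0.7181
  solve Keq expr → x = 0.5688; check Q = 63.37
Then change container volume by factor 0.8 (V_new/V_old).
Step 2:
                  L         M         J
  I         0.02132     1.534    0.8977
  C         0.01069  -0.02137  -0.01069
  E         0.03201     1.512     0.887
  solve Keq expr → x = -0.01069; check Q = 63.37
Then change container volume by factor 2 (V_new/V_old).
Step 3:
                  L         M         J
  I           0.016    0.7561    0.4435
  C        -0.01164   0.02328   0.01164
  E        0.004363    0.7794    0.4551
  solve Keq expr → x = 0.01164; check Q = 63.37

Direction: forward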